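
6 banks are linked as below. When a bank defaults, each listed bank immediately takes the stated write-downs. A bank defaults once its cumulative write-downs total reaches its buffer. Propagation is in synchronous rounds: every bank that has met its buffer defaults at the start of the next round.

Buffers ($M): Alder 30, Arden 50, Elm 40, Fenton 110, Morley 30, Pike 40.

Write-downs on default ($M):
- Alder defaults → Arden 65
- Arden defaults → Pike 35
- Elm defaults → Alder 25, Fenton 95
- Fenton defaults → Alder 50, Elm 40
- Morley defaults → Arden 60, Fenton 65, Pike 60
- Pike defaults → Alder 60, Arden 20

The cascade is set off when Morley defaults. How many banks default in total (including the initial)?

Round 1 — Morley defaults (initial).
  Arden: +60 → 60 ≥ 50
  Fenton: +65 → 65 < 110
  Pike: +60 → 60 ≥ 40
Round 2 — Arden, Pike default.
  Alder: +60 → 60 ≥ 30
Round 3 — Alder defaults.
No further defaults.

4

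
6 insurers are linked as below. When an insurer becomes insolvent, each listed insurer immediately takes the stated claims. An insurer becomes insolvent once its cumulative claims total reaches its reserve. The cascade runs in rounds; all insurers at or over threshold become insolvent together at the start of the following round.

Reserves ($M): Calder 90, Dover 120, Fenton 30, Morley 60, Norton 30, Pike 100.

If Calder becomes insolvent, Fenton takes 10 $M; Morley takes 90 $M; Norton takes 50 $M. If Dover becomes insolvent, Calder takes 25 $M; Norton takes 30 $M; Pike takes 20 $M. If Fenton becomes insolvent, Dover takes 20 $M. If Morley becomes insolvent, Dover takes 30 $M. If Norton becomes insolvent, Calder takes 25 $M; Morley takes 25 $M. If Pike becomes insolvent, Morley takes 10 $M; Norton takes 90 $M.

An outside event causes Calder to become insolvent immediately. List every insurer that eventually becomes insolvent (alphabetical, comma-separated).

Round 1 — Calder becomes insolvent (initial).
  Fenton: +10 → 10 < 30
  Morley: +90 → 90 ≥ 60
  Norton: +50 → 50 ≥ 30
Round 2 — Morley, Norton become insolvent.
  Dover: +30 → 30 < 120
No further insolvencies.

Calder, Morley, Norton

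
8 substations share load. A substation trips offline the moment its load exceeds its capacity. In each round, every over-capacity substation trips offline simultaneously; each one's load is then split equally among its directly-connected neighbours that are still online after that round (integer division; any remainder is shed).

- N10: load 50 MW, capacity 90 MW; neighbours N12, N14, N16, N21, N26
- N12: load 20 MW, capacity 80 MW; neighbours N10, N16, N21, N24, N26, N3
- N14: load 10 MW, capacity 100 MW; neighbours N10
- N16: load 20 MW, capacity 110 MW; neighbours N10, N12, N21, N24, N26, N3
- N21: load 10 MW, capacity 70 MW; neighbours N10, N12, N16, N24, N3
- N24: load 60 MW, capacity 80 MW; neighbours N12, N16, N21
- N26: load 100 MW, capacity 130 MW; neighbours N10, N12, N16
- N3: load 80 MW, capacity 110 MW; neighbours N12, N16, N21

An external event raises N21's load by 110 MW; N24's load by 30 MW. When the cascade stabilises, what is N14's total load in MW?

61

Round 1 — N21 at 120 > 70; N24 at 90 > 80. N21, N24 trip offline.
  N21 sheds 120 MW to N10, N12, N16, N3: 30 each.
    N10: 50+30 = 80 ≤ 90
    N12: 20+30 = 50 ≤ 80
    N16: 20+30 = 50 ≤ 110
    N3: 80+30 = 110 ≤ 110
  N24 sheds 90 MW to N12, N16: 45 each.
    N12: 50+45 = 95 > 80
    N16: 50+45 = 95 ≤ 110
Round 2 — N12 trips offline.
  N12 sheds 95 MW to N10, N16, N26, N3: 23 each (3 lost).
    N10: 80+23 = 103 > 90
    N16: 95+23 = 118 > 110
    N26: 100+23 = 123 ≤ 130
    N3: 110+23 = 133 > 110
Round 3 — N10, N16, N3 trip offline.
  N10 sheds 103 MW to N14, N26: 51 each (1 lost).
    N14: 10+51 = 61 ≤ 100
    N26: 123+51 = 174 > 130
  N16 sheds 118 MW to N26: 118 each.
    N26: 174+118 = 292 > 130
  N3 sheds 133 MW: no online neighbours, lost.
Round 4 — N26 trips offline.
  N26 sheds 292 MW: no online neighbours, lost.
No further trips.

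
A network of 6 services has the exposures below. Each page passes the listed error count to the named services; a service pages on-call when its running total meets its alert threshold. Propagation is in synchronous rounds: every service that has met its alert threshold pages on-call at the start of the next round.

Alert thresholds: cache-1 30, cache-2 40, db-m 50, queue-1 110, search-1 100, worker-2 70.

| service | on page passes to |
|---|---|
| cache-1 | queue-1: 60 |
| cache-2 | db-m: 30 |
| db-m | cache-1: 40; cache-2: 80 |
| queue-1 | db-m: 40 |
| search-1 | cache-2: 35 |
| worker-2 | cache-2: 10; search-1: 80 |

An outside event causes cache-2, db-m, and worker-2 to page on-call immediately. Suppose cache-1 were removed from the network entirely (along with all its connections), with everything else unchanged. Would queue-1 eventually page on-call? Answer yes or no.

no

With cache-1 removed:
Round 1 — cache-2, db-m, worker-2 page on-call (initial).
  search-1: +80 → 80 < 100
No further pages.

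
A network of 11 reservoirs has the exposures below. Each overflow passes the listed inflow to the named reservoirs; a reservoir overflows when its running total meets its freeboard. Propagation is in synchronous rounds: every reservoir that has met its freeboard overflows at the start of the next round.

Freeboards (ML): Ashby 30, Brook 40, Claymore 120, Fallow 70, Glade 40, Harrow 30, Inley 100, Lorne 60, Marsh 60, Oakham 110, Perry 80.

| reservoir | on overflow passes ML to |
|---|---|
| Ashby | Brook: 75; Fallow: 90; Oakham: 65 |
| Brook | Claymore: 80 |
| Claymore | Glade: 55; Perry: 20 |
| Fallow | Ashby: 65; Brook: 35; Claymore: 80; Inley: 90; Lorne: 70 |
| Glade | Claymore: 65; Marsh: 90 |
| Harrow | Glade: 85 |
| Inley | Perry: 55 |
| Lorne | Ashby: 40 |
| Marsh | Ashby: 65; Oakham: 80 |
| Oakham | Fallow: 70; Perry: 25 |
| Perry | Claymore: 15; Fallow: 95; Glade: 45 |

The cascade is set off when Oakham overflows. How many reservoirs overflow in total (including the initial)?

8

Round 1 — Oakham overflows (initial).
  Fallow: +70 → 70 ≥ 70
  Perry: +25 → 25 < 80
Round 2 — Fallow overflows.
  Ashby: +65 → 65 ≥ 30
  Brook: +35 → 35 < 40
  Claymore: +80 → 80 < 120
  Inley: +90 → 90 < 100
  Lorne: +70 → 70 ≥ 60
Round 3 — Ashby, Lorne overflow.
  Brook: +75 → 110 ≥ 40
Round 4 — Brook overflows.
  Claymore: +80 → 160 ≥ 120
Round 5 — Claymore overflows.
  Glade: +55 → 55 ≥ 40
  Perry: +20 → 45 < 80
Round 6 — Glade overflows.
  Marsh: +90 → 90 ≥ 60
Round 7 — Marsh overflows.
No further overflows.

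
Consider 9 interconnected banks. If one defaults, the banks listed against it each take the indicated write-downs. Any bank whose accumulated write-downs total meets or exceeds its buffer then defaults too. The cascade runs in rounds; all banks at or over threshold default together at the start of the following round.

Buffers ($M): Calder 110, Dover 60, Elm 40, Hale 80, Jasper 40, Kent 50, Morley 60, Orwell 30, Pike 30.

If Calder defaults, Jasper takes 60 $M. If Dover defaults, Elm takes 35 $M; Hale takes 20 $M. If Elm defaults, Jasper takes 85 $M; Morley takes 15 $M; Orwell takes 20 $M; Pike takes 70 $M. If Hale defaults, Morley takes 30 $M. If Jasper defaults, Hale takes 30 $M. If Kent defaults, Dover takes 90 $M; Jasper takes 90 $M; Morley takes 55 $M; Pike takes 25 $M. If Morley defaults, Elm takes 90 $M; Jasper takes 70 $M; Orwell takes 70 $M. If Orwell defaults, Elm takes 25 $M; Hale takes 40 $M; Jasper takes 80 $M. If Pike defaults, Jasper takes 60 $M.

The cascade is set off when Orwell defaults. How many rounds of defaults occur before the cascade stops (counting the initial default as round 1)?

2

Round 1 — Orwell defaults (initial).
  Elm: +25 → 25 < 40
  Hale: +40 → 40 < 80
  Jasper: +80 → 80 ≥ 40
Round 2 — Jasper defaults.
  Hale: +30 → 70 < 80
No further defaults.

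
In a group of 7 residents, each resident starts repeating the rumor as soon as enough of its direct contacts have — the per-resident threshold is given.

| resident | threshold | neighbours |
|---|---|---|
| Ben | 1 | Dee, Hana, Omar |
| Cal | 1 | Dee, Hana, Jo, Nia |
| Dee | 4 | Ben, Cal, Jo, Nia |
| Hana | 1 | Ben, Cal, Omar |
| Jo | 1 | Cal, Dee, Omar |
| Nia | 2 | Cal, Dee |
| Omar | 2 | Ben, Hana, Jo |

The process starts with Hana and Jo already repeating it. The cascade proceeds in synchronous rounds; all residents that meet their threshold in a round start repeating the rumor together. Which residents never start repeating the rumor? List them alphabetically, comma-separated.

Dee, Nia

Round 1 — Hana, Jo start repeating the rumor (initial).
Round 2 — checking thresholds:
  Ben: 1 of 3 neighbours ≥ 1, starts repeating the rumor.
  Cal: 2 of 4 neighbours ≥ 1, starts repeating the rumor.
  Dee: 1 of 4 neighbours < 4, below threshold.
  Omar: 2 of 3 neighbours ≥ 2, starts repeating the rumor.
Round 3 — no new spreads; cascade stops.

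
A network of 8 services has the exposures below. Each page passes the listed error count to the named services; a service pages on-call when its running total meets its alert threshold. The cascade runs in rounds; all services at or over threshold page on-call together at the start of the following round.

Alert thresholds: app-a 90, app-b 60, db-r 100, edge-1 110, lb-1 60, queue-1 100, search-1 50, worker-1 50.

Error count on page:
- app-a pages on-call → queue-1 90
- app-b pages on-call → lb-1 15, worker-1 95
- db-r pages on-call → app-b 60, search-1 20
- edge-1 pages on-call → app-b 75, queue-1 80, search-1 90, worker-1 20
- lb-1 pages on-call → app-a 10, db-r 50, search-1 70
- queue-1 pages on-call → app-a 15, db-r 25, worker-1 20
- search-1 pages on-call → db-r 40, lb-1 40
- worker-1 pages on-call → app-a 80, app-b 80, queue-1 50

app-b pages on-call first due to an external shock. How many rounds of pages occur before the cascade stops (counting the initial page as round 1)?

2

Round 1 — app-b pages on-call (initial).
  lb-1: +15 → 15 < 60
  worker-1: +95 → 95 ≥ 50
Round 2 — worker-1 pages on-call.
  app-a: +80 → 80 < 90
  queue-1: +50 → 50 < 100
No further pages.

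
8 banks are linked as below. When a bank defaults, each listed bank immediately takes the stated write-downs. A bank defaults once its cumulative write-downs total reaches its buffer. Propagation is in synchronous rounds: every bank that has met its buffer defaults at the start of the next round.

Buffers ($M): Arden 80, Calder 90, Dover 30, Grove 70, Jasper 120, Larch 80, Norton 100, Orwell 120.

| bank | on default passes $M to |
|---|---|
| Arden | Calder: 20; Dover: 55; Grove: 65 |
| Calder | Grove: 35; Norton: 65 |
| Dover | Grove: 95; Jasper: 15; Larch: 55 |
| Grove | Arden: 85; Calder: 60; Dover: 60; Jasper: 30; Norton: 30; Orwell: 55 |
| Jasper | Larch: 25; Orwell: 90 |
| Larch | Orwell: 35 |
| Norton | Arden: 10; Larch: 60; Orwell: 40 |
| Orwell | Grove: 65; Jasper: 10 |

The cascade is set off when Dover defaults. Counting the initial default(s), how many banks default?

3

Round 1 — Dover defaults (initial).
  Grove: +95 → 95 ≥ 70
  Jasper: +15 → 15 < 120
  Larch: +55 → 55 < 80
Round 2 — Grove defaults.
  Arden: +85 → 85 ≥ 80
  Calder: +60 → 60 < 90
  Jasper: +30 → 45 < 120
  Norton: +30 → 30 < 100
  Orwell: +55 → 55 < 120
Round 3 — Arden defaults.
  Calder: +20 → 80 < 90
No further defaults.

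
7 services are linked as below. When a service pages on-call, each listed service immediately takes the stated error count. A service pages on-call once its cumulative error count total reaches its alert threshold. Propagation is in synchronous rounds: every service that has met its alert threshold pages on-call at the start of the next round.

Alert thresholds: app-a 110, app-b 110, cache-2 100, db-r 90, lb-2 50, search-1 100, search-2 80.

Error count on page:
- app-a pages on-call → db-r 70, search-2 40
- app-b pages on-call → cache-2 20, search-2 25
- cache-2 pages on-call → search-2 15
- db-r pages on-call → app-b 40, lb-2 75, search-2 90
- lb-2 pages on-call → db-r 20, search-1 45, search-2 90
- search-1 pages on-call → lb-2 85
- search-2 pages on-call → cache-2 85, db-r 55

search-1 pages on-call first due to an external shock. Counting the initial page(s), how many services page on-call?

3

Round 1 — search-1 pages on-call (initial).
  lb-2: +85 → 85 ≥ 50
Round 2 — lb-2 pages on-call.
  db-r: +20 → 20 < 90
  search-2: +90 → 90 ≥ 80
Round 3 — search-2 pages on-call.
  cache-2: +85 → 85 < 100
  db-r: +55 → 75 < 90
No further pages.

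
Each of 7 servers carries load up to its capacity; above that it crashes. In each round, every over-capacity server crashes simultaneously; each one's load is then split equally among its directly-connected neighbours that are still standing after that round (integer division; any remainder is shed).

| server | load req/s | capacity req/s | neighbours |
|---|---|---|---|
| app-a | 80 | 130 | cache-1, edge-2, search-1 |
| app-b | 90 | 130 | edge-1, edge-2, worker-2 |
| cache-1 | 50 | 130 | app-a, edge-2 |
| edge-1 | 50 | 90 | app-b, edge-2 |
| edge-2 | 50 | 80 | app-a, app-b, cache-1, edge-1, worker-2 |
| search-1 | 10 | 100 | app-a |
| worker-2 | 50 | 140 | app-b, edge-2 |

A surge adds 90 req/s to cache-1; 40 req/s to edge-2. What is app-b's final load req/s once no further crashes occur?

112

Round 1 — cache-1 at 140 > 130; edge-2 at 90 > 80. cache-1, edge-2 crash.
  cache-1 sheds 140 req/s to app-a: 140 each.
    app-a: 80+140 = 220 > 130
  edge-2 sheds 90 req/s to app-a, app-b, edge-1, worker-2: 22 each (2 lost).
    app-a: 220+22 = 242 > 130
    app-b: 90+22 = 112 ≤ 130
    edge-1: 50+22 = 72 ≤ 90
    worker-2: 50+22 = 72 ≤ 140
Round 2 — app-a crashes.
  app-a sheds 242 req/s to search-1: 242 each.
    search-1: 10+242 = 252 > 100
Round 3 — search-1 crashes.
  search-1 sheds 252 req/s: no online neighbours, lost.
No further crashes.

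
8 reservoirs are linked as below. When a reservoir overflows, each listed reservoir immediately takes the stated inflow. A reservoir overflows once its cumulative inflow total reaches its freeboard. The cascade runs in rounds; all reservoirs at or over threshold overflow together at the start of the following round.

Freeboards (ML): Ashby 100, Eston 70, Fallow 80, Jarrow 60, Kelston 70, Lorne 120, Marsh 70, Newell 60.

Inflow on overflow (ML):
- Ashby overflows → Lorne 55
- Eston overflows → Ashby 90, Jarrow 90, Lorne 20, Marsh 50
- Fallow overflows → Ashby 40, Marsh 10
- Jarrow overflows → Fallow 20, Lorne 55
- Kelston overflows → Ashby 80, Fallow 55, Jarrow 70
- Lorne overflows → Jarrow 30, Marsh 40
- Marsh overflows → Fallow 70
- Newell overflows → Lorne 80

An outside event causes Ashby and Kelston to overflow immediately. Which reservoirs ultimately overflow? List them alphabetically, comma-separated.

Round 1 — Ashby, Kelston overflow (initial).
  Fallow: +55 → 55 < 80
  Jarrow: +70 → 70 ≥ 60
  Lorne: +55 → 55 < 120
Round 2 — Jarrow overflows.
  Fallow: +20 → 75 < 80
  Lorne: +55 → 110 < 120
No further overflows.

Ashby, Jarrow, Kelston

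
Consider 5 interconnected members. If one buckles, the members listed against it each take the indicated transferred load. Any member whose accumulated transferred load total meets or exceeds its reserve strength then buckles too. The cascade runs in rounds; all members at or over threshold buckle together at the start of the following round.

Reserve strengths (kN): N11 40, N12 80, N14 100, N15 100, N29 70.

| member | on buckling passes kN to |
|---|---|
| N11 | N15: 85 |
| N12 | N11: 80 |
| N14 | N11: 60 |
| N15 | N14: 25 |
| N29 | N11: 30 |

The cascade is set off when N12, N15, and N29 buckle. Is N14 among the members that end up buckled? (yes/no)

no

Round 1 — N12, N15, N29 buckle (initial).
  N11: +80+30 → 110 ≥ 40
  N14: +25 → 25 < 100
Round 2 — N11 buckles.
No further bucklings.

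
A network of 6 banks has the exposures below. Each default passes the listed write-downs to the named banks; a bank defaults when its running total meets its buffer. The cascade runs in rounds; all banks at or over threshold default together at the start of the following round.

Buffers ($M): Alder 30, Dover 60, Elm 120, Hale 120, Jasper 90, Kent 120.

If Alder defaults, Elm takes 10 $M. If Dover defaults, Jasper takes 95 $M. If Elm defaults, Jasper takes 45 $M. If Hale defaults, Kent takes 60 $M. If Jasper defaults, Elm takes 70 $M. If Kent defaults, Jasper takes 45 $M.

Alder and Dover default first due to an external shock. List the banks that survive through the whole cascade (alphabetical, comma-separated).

Elm, Hale, Kent

Round 1 — Alder, Dover default (initial).
  Elm: +10 → 10 < 120
  Jasper: +95 → 95 ≥ 90
Round 2 — Jasper defaults.
  Elm: +70 → 80 < 120
No further defaults.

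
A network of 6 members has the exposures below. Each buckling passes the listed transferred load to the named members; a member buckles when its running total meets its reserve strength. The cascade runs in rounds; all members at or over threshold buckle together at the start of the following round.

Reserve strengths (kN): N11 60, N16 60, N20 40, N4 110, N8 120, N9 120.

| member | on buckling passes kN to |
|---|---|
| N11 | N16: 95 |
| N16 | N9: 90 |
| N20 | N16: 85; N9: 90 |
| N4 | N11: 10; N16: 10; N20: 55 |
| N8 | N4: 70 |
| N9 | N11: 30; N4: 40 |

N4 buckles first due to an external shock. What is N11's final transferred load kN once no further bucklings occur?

Round 1 — N4 buckles (initial).
  N11: +10 → 10 < 60
  N16: +10 → 10 < 60
  N20: +55 → 55 ≥ 40
Round 2 — N20 buckles.
  N16: +85 → 95 ≥ 60
  N9: +90 → 90 < 120
Round 3 — N16 buckles.
  N9: +90 → 180 ≥ 120
Round 4 — N9 buckles.
  N11: +30 → 40 < 60
No further bucklings.

40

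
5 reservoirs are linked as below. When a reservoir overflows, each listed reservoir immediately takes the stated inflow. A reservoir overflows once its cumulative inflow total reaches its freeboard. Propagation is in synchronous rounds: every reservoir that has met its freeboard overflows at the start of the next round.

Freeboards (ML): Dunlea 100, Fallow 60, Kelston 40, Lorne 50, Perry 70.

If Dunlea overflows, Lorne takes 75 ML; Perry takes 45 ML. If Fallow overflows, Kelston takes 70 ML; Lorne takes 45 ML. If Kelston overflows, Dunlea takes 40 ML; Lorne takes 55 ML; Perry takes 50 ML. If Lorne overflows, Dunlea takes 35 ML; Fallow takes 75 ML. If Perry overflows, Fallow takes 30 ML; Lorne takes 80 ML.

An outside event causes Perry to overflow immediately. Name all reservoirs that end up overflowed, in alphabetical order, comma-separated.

Round 1 — Perry overflows (initial).
  Fallow: +30 → 30 < 60
  Lorne: +80 → 80 ≥ 50
Round 2 — Lorne overflows.
  Dunlea: +35 → 35 < 100
  Fallow: +75 → 105 ≥ 60
Round 3 — Fallow overflows.
  Kelston: +70 → 70 ≥ 40
Round 4 — Kelston overflows.
  Dunlea: +40 → 75 < 100
No further overflows.

Fallow, Kelston, Lorne, Perry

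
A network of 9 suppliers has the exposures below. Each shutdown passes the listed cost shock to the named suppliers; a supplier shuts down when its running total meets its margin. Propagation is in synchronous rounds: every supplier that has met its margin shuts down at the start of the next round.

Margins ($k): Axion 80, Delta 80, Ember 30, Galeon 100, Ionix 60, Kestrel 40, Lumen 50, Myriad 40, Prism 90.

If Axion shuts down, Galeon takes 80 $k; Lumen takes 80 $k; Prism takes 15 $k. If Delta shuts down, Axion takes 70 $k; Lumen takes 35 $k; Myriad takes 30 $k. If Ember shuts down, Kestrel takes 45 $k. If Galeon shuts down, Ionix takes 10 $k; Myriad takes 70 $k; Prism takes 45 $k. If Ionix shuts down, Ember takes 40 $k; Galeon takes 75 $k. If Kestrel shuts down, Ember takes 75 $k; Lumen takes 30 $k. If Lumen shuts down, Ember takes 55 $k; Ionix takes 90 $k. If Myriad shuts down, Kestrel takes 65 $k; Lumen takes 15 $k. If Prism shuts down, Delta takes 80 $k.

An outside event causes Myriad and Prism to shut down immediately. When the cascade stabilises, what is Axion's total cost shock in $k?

70

Round 1 — Myriad, Prism shut down (initial).
  Delta: +80 → 80 ≥ 80
  Kestrel: +65 → 65 ≥ 40
  Lumen: +15 → 15 < 50
Round 2 — Delta, Kestrel shut down.
  Axion: +70 → 70 < 80
  Ember: +75 → 75 ≥ 30
  Lumen: +35+30 → 80 ≥ 50
Round 3 — Ember, Lumen shut down.
  Ionix: +90 → 90 ≥ 60
Round 4 — Ionix shuts down.
  Galeon: +75 → 75 < 100
No further shutdowns.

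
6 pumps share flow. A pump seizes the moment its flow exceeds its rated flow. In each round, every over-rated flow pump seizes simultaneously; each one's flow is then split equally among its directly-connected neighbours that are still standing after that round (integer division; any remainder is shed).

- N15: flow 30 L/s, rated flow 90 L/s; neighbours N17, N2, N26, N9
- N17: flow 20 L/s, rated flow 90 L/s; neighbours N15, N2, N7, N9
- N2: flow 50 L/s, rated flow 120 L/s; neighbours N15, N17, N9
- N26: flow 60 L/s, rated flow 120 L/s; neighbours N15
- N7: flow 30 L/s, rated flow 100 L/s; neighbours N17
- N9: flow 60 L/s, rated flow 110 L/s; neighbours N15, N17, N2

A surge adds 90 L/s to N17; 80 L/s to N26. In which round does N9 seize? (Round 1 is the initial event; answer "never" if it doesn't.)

3

Round 1 — N17 at 110 > 90; N26 at 140 > 120. N17, N26 seize.
  N17 sheds 110 L/s to N15, N2, N7, N9: 27 each (2 lost).
    N15: 30+27 = 57 ≤ 90
    N2: 50+27 = 77 ≤ 120
    N7: 30+27 = 57 ≤ 100
    N9: 60+27 = 87 ≤ 110
  N26 sheds 140 L/s to N15: 140 each.
    N15: 57+140 = 197 > 90
Round 2 — N15 seizes.
  N15 sheds 197 L/s to N2, N9: 98 each (1 lost).
    N2: 77+98 = 175 > 120
    N9: 87+98 = 185 > 110
Round 3 — N2, N9 seize.
  N2 sheds 175 L/s: no online neighbours, lost.
  N9 sheds 185 L/s: no online neighbours, lost.
No further seizures.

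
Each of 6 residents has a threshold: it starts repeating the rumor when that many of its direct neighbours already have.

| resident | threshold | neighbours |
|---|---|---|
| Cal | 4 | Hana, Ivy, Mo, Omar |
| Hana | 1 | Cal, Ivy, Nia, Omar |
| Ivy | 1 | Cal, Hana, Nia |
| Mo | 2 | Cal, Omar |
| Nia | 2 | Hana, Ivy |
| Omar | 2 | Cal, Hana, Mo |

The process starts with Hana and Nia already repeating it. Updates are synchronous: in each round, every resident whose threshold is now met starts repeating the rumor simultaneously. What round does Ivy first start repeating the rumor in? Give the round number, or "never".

Round 1 — Hana, Nia start repeating the rumor (initial).
Round 2 — checking thresholds:
  Cal: 1 of 4 neighbours < 4, not yet.
  Ivy: 2 of 3 neighbours ≥ 1, starts repeating the rumor.
  Omar: 1 of 3 neighbours < 2, not yet.
Round 3 — no new spreads; cascade stops.

2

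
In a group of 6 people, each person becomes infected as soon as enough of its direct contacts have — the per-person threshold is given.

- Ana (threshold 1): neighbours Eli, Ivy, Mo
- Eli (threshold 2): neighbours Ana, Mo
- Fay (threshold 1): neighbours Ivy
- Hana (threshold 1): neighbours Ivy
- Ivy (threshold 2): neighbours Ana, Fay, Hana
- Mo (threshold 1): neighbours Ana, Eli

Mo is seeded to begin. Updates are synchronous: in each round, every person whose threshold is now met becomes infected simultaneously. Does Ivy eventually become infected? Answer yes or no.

no

Round 1 — Mo becomes infected (initial).
Round 2 — checking thresholds:
  Ana: 1 of 3 neighbours ≥ 1, becomes infected.
  Eli: 1 of 2 neighbours < 2, holds.
Round 3 — checking thresholds:
  Eli: 2 of 2 neighbours ≥ 2, becomes infected.
  Ivy: 1 of 3 neighbours < 2, holds.
Round 4 — no new infections; cascade stops.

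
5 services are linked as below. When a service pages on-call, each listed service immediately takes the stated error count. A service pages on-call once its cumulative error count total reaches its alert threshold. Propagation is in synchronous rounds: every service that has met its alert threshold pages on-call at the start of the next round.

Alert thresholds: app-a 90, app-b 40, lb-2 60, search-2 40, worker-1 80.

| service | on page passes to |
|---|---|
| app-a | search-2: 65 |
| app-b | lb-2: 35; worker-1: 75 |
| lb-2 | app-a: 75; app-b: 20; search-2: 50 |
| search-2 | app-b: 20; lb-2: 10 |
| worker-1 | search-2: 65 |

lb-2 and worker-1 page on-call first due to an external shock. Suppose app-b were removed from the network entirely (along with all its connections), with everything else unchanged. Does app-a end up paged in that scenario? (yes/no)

no

With app-b removed:
Round 1 — lb-2, worker-1 page on-call (initial).
  app-a: +75 → 75 < 90
  search-2: +50+65 → 115 ≥ 40
Round 2 — search-2 pages on-call.
No further pages.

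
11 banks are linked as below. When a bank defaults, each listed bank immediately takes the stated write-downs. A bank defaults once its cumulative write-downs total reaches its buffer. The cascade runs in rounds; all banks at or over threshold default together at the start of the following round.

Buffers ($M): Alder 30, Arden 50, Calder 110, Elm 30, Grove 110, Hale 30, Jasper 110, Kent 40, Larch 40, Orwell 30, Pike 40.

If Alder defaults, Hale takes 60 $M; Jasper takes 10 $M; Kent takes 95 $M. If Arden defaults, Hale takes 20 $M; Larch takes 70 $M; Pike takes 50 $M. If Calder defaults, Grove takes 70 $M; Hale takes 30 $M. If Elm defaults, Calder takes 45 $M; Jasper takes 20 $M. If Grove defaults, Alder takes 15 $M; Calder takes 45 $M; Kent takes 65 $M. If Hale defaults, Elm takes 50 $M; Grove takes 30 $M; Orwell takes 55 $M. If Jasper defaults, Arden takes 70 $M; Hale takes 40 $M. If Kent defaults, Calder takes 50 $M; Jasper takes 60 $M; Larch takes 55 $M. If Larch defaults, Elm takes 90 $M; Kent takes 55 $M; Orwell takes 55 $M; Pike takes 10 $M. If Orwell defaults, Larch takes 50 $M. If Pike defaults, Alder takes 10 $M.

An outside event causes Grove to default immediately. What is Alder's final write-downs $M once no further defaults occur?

Round 1 — Grove defaults (initial).
  Alder: +15 → 15 < 30
  Calder: +45 → 45 < 110
  Kent: +65 → 65 ≥ 40
Round 2 — Kent defaults.
  Calder: +50 → 95 < 110
  Jasper: +60 → 60 < 110
  Larch: +55 → 55 ≥ 40
Round 3 — Larch defaults.
  Elm: +90 → 90 ≥ 30
  Orwell: +55 → 55 ≥ 30
  Pike: +10 → 10 < 40
Round 4 — Elm, Orwell default.
  Calder: +45 → 140 ≥ 110
  Jasper: +20 → 80 < 110
Round 5 — Calder defaults.
  Hale: +30 → 30 ≥ 30
Round 6 — Hale defaults.
No further defaults.

15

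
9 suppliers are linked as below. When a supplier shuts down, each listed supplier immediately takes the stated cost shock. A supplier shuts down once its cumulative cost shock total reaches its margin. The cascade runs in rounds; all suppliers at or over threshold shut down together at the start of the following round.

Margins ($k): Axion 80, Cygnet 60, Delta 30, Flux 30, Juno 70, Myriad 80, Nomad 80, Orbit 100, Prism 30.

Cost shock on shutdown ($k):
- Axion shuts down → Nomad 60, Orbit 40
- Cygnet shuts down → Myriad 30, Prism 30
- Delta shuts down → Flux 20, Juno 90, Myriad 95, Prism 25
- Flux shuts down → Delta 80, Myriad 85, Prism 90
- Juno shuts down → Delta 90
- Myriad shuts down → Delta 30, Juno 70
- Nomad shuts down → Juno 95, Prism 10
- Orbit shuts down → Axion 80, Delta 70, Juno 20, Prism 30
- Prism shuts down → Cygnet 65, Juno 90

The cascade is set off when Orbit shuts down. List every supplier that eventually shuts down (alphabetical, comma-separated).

Axion, Cygnet, Delta, Juno, Myriad, Orbit, Prism

Round 1 — Orbit shuts down (initial).
  Axion: +80 → 80 ≥ 80
  Delta: +70 → 70 ≥ 30
  Juno: +20 → 20 < 70
  Prism: +30 → 30 ≥ 30
Round 2 — Axion, Delta, Prism shut down.
  Cygnet: +65 → 65 ≥ 60
  Flux: +20 → 20 < 30
  Juno: +90+90 → 200 ≥ 70
  Myriad: +95 → 95 ≥ 80
  Nomad: +60 → 60 < 80
Round 3 — Cygnet, Juno, Myriad shut down.
No further shutdowns.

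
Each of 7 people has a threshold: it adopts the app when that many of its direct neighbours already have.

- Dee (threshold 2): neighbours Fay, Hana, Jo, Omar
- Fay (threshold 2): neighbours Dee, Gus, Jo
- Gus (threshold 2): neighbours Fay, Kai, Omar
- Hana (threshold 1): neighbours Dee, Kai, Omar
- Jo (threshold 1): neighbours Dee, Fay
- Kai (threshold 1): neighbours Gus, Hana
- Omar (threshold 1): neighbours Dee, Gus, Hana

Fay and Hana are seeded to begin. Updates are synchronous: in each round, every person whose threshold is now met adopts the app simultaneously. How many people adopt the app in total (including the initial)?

7

Round 1 — Fay, Hana adopt the app (initial).
Round 2 — checking thresholds:
  Dee: 2 of 4 neighbours ≥ 2, adopts the app.
  Gus: 1 of 3 neighbours < 2, holds.
  Jo: 1 of 2 neighbours ≥ 1, adopts the app.
  Kai: 1 of 2 neighbours ≥ 1, adopts the app.
  Omar: 1 of 3 neighbours ≥ 1, adopts the app.
Round 3 — checking thresholds:
  Gus: 3 of 3 neighbours ≥ 2, adopts the app.
Round 4 — no new adoptions; cascade stops.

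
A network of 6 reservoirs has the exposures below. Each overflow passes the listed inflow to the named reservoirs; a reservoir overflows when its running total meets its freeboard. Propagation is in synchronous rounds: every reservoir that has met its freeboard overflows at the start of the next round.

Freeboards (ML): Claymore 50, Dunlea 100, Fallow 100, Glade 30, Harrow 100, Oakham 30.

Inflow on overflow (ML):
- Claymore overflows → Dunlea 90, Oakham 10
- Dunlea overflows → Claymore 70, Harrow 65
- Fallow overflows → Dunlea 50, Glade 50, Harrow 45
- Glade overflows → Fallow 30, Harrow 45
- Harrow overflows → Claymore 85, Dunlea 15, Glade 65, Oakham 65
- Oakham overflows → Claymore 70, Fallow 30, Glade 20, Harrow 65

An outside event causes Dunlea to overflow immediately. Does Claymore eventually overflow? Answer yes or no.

Round 1 — Dunlea overflows (initial).
  Claymore: +70 → 70 ≥ 50
  Harrow: +65 → 65 < 100
Round 2 — Claymore overflows.
  Oakham: +10 → 10 < 30
No further overflows.

yes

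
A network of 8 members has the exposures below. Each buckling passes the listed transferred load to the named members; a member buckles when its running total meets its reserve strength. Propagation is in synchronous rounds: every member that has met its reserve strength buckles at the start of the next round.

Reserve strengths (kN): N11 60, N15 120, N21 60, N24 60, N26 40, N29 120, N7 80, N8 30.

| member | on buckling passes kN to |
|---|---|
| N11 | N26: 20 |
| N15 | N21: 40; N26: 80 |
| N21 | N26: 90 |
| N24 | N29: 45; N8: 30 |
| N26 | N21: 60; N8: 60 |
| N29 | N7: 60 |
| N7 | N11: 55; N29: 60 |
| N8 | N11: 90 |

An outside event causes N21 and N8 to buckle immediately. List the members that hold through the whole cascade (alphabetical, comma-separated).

Round 1 — N21, N8 buckle (initial).
  N11: +90 → 90 ≥ 60
  N26: +90 → 90 ≥ 40
Round 2 — N11, N26 buckle.
No further bucklings.

N15, N24, N29, N7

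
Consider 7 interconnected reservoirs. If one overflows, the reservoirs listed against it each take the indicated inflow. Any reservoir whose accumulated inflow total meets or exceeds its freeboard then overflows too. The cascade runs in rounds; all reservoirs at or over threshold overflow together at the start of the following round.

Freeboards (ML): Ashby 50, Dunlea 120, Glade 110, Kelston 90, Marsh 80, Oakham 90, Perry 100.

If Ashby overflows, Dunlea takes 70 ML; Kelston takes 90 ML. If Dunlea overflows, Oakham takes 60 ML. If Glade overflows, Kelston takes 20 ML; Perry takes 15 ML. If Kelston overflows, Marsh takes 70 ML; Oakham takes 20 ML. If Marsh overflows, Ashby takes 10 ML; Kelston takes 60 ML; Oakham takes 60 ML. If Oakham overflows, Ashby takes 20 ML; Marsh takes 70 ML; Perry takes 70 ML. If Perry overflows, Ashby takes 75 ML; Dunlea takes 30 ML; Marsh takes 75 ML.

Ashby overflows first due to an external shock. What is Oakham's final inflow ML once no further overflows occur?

20

Round 1 — Ashby overflows (initial).
  Dunlea: +70 → 70 < 120
  Kelston: +90 → 90 ≥ 90
Round 2 — Kelston overflows.
  Marsh: +70 → 70 < 80
  Oakham: +20 → 20 < 90
No further overflows.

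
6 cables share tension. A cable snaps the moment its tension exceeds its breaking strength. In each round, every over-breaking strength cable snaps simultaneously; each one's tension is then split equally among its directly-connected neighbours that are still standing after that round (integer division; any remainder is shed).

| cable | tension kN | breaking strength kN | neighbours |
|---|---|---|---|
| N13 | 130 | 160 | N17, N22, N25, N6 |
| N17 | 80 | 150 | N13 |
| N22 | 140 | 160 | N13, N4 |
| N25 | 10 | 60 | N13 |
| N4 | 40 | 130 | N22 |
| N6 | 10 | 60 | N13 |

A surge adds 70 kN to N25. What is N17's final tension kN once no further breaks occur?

Round 1 — N25 at 80 > 60. N25 snaps.
  N25 sheds 80 kN to N13: 80 each.
    N13: 130+80 = 210 > 160
Round 2 — N13 snaps.
  N13 sheds 210 kN to N17, N22, N6: 70 each.
    N17: 80+70 = 150 ≤ 150
    N22: 140+70 = 210 > 160
    N6: 10+70 = 80 > 60
Round 3 — N22, N6 snap.
  N22 sheds 210 kN to N4: 210 each.
    N4: 40+210 = 250 > 130
  N6 sheds 80 kN: no online neighbours, lost.
Round 4 — N4 snaps.
  N4 sheds 250 kN: no online neighbours, lost.
No further breaks.

150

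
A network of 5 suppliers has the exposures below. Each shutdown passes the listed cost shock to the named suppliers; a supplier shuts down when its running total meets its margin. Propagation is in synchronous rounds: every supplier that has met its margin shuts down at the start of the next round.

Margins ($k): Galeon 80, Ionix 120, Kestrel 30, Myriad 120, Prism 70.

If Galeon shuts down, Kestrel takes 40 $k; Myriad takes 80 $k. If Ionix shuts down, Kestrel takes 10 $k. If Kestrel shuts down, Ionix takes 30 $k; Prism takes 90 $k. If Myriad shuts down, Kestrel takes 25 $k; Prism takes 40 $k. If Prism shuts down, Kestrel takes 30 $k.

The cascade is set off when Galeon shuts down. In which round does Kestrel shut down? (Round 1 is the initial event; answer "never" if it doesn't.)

2

Round 1 — Galeon shuts down (initial).
  Kestrel: +40 → 40 ≥ 30
  Myriad: +80 → 80 < 120
Round 2 — Kestrel shuts down.
  Ionix: +30 → 30 < 120
  Prism: +90 → 90 ≥ 70
Round 3 — Prism shuts down.
No further shutdowns.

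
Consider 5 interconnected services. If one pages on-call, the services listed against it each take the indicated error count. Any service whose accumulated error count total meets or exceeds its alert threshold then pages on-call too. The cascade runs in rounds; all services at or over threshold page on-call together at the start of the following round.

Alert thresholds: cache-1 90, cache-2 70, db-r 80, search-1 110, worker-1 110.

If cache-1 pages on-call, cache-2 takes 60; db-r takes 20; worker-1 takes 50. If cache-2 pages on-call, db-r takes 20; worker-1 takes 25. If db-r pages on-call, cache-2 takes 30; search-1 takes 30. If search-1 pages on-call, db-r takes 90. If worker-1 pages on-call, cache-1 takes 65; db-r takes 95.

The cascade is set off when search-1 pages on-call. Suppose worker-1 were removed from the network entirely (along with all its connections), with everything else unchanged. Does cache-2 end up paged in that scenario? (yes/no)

With worker-1 removed:
Round 1 — search-1 pages on-call (initial).
  db-r: +90 → 90 ≥ 80
Round 2 — db-r pages on-call.
  cache-2: +30 → 30 < 70
No further pages.

no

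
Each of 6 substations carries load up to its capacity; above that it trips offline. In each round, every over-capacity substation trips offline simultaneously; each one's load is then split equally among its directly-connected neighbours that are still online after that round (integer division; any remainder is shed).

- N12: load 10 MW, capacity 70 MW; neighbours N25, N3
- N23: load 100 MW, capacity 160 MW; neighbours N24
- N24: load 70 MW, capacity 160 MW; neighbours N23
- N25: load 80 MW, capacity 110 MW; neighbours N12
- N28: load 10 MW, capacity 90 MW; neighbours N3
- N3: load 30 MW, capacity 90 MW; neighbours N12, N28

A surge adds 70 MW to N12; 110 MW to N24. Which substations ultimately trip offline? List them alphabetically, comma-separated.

N12, N23, N24, N25

Round 1 — N12 at 80 > 70; N24 at 180 > 160. N12, N24 trip offline.
  N12 sheds 80 MW to N25, N3: 40 each.
    N25: 80+40 = 120 > 110
    N3: 30+40 = 70 ≤ 90
  N24 sheds 180 MW to N23: 180 each.
    N23: 100+180 = 280 > 160
Round 2 — N23, N25 trip offline.
  N23 sheds 280 MW: no online neighbours, lost.
  N25 sheds 120 MW: no online neighbours, lost.
No further trips.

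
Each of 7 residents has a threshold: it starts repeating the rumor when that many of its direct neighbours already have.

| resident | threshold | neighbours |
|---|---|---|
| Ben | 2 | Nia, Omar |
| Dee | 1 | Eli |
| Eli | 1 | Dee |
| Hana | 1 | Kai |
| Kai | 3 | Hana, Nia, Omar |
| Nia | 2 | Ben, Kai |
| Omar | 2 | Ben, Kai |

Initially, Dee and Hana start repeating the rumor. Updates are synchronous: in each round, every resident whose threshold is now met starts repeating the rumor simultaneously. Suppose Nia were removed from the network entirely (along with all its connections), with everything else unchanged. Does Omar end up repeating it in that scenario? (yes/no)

no

With Nia removed:
Round 1 — Dee, Hana start repeating the rumor (initial).
Round 2 — checking thresholds:
  Eli: 1 of 1 neighbours ≥ 1, starts repeating the rumor.
  Kai: 1 of 2 neighbours < 3, holds.
Round 3 — no new spreads; cascade stops.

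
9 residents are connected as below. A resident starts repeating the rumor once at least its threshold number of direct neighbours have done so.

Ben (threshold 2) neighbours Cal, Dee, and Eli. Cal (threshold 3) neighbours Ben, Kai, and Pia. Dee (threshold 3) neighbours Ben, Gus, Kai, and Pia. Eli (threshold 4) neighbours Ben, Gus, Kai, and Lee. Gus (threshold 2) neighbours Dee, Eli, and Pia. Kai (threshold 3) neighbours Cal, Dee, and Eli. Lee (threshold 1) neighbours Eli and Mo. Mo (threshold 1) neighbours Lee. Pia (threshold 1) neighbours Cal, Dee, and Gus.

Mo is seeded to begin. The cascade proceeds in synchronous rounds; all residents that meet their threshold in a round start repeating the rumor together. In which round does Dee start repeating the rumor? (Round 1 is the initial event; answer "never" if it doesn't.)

Round 1 — Mo starts repeating the rumor (initial).
Round 2 — checking thresholds:
  Lee: 1 of 2 neighbours ≥ 1, starts repeating the rumor.
Round 3 — no new spreads; cascade stops.

never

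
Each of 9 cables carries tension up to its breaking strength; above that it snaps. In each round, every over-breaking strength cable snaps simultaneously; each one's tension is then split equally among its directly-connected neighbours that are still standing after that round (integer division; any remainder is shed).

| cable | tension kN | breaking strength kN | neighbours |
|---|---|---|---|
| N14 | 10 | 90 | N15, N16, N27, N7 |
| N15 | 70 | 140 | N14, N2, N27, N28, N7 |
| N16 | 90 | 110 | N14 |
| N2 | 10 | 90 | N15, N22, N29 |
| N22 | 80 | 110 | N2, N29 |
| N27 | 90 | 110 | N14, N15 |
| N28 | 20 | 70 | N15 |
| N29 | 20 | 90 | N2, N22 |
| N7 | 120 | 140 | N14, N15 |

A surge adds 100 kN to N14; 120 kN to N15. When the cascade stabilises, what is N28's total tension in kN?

67

Round 1 — N14 at 110 > 90; N15 at 190 > 140. N14, N15 snap.
  N14 sheds 110 kN to N16, N27, N7: 36 each (2 lost).
    N16: 90+36 = 126 > 110
    N27: 90+36 = 126 > 110
    N7: 120+36 = 156 > 140
  N15 sheds 190 kN to N2, N27, N28, N7: 47 each (2 lost).
    N2: 10+47 = 57 ≤ 90
    N27: 126+47 = 173 > 110
    N28: 20+47 = 67 ≤ 70
    N7: 156+47 = 203 > 140
Round 2 — N16, N27, N7 snap.
  N16 sheds 126 kN: no online neighbours, lost.
  N27 sheds 173 kN: no online neighbours, lost.
  N7 sheds 203 kN: no online neighbours, lost.
No further breaks.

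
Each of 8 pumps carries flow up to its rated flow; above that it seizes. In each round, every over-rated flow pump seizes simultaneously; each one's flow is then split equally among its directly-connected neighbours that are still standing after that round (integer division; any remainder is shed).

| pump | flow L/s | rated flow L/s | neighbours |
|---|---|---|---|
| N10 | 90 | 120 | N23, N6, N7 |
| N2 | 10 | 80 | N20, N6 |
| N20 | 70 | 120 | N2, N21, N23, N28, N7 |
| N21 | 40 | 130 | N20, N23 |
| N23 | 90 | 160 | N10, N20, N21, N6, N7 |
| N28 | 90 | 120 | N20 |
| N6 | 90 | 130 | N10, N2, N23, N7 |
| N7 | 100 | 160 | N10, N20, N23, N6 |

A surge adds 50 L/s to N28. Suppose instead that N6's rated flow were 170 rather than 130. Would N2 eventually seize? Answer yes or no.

no

With N6's rated flow at 170:
Round 1 — N28 at 140 > 120. N28 seizes.
  N28 sheds 140 L/s to N20: 140 each.
    N20: 70+140 = 210 > 120
Round 2 — N20 seizes.
  N20 sheds 210 L/s to N2, N21, N23, N7: 52 each (2 lost).
    N2: 10+52 = 62 ≤ 80
    N21: 40+52 = 92 ≤ 130
    N23: 90+52 = 142 ≤ 160
    N7: 100+52 = 152 ≤ 160
No further seizures.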